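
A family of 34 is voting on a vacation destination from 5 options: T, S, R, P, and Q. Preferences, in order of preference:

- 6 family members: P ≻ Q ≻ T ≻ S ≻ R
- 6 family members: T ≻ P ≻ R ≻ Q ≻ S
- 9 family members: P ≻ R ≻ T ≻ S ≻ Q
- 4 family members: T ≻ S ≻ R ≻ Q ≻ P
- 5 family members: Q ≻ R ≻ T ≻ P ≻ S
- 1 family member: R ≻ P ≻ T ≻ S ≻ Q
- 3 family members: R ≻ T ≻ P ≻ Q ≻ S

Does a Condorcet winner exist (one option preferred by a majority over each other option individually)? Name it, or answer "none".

none

Checking pairwise contests:
R beats T 18–16.
T beats S 34–0.
P beats R 21–13.
T beats P 18–16.
T beats Q 23–11.
Every option loses at least one head-to-head, so there is no Condorcet winner.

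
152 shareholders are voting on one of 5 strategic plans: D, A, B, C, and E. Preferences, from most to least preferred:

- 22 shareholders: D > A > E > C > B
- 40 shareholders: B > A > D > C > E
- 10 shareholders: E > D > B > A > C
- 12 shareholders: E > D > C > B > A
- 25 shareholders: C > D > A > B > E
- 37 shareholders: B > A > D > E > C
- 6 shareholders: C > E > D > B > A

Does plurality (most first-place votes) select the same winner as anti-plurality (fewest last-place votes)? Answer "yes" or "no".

Plurality — first-place votes: D 22, A 0, B 77, C 31, E 22. Winner: B.
Anti-plurality — last-place votes: D 0, A 18, B 22, C 47, E 65. Winner: D.
The two methods disagree.

no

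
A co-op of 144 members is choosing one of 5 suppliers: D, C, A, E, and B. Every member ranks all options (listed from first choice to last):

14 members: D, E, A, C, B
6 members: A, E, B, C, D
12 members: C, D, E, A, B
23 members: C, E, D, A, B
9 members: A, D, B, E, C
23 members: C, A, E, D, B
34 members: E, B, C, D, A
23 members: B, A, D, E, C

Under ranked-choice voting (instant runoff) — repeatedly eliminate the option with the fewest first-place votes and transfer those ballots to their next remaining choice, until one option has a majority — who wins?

E

Round 1: D 14, C 58, A 15, E 34, B 23. Eliminate D.
Round 2: C 58, A 15, E 48, B 23. Eliminate A.
Round 3: C 58, E 54, B 32. Eliminate B.
Round 4: C 58, E 86. E has a majority.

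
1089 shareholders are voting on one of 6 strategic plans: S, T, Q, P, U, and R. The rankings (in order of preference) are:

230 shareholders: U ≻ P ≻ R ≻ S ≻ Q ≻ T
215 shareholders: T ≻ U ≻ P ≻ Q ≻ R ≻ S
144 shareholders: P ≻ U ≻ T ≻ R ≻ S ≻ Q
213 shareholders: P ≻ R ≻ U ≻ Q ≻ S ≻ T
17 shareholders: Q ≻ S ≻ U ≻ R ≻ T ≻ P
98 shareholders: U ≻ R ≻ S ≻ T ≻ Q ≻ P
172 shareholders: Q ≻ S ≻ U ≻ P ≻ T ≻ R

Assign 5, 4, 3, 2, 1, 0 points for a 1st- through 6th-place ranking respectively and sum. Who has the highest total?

U

S: 230·2 + 215·0 + 144·1 + 213·1 + 17·4 + 98·3 + 172·4 = 1867
T: 230·0 + 215·5 + 144·3 + 213·0 + 17·1 + 98·2 + 172·1 = 1892
Q: 230·1 + 215·2 + 144·0 + 213·2 + 17·5 + 98·1 + 172·5 = 2129
P: 230·4 + 215·3 + 144·5 + 213·5 + 17·0 + 98·0 + 172·2 = 3694
U: 230·5 + 215·4 + 144·4 + 213·3 + 17·3 + 98·5 + 172·3 = 4282
R: 230·3 + 215·1 + 144·2 + 213·4 + 17·2 + 98·4 + 172·0 = 2471
U has the highest Borda score (4282).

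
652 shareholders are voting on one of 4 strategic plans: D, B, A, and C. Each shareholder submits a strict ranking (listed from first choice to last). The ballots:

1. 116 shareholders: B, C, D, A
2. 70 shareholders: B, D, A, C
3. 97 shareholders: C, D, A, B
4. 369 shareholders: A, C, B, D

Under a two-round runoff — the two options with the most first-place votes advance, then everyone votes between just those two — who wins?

Round 1 first-place votes: D 0, B 186, A 369, C 97.
A and B advance.
Runoff: A is preferred to B by 466 voters; B by 186.
A wins the runoff.

A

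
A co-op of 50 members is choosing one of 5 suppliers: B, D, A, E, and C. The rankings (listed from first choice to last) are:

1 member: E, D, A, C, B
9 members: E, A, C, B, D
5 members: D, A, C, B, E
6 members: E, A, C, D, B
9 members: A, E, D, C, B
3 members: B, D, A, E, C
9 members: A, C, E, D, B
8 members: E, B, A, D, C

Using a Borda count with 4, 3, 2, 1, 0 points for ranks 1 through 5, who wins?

A

B: 1·0 + 9·1 + 5·1 + 6·0 + 9·0 + 3·4 + 9·0 + 8·3 = 50
D: 1·3 + 9·0 + 5·4 + 6·1 + 9·2 + 3·3 + 9·1 + 8·1 = 73
A: 1·2 + 9·3 + 5·3 + 6·3 + 9·4 + 3·2 + 9·4 + 8·2 = 156
E: 1·4 + 9·4 + 5·0 + 6·4 + 9·3 + 3·1 + 9·2 + 8·4 = 144
C: 1·1 + 9·2 + 5·2 + 6·2 + 9·1 + 3·0 + 9·3 + 8·0 = 77
A has the highest Borda score (156).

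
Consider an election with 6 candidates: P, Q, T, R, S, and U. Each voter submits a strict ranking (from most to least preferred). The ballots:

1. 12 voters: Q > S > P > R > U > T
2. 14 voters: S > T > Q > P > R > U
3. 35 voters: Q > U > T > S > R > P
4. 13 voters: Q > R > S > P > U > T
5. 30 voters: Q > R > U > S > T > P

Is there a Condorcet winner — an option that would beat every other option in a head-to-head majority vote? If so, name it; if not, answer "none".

Q vs P: 104–0 for Q.
Q vs T: 90–14 for Q.
Q vs R: 104–0 for Q.
Q vs S: 90–14 for Q.
Q vs U: 104–0 for Q.
Q beats every other option head-to-head.

Q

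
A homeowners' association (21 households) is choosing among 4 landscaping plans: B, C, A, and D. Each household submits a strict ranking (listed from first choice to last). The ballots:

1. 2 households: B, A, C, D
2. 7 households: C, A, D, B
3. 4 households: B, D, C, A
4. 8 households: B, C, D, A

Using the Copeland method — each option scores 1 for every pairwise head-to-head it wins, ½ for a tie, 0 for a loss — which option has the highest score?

B

B: beats C, A, and D → score 3.
C: beats A and D; loses to B → score 2.
A: loses to B, C, and D → score 0.
D: beats A; loses to B and C → score 1.
B has the best pairwise record.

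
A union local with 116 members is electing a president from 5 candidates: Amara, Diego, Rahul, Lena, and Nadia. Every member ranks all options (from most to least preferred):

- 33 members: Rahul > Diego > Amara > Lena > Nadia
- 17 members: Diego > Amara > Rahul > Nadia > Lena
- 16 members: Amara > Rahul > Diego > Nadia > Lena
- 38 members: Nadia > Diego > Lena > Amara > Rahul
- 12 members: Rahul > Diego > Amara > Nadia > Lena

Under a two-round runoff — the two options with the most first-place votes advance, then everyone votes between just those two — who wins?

Rahul

Round 1 first-place votes: Amara 16, Diego 17, Rahul 45, Lena 0, Nadia 38.
Rahul and Nadia advance.
Runoff: Rahul is preferred to Nadia by 78 voters; Nadia by 38.
Rahul wins the runoff.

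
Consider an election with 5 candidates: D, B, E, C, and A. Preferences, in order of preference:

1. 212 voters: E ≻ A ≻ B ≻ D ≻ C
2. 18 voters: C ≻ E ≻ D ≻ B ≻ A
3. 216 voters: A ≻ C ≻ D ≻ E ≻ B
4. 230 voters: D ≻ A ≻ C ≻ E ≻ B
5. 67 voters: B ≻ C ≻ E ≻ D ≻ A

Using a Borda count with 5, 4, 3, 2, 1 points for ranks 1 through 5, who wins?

A

D: 212·2 + 18·3 + 216·3 + 230·5 + 67·2 = 2410
B: 212·3 + 18·2 + 216·1 + 230·1 + 67·5 = 1453
E: 212·5 + 18·4 + 216·2 + 230·2 + 67·3 = 2225
C: 212·1 + 18·5 + 216·4 + 230·3 + 67·4 = 2124
A: 212·4 + 18·1 + 216·5 + 230·4 + 67·1 = 2933
A has the highest Borda score (2933).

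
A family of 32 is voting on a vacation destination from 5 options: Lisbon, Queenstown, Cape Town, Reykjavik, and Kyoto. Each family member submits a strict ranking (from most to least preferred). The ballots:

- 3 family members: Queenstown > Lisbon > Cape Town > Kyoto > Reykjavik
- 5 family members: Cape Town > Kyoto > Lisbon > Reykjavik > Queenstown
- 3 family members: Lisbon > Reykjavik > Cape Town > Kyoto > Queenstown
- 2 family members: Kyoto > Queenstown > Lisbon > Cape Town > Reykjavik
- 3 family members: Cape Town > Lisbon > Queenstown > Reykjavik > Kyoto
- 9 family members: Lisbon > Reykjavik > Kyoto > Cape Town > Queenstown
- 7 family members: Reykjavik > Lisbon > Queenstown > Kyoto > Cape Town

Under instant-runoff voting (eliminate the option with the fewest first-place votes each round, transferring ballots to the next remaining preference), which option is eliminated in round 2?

Round 1: Lisbon 12, Queenstown 3, Cape Town 8, Reykjavik 7, Kyoto 2. Eliminate Kyoto.
Round 2: Lisbon 12, Queenstown 5, Cape Town 8, Reykjavik 7. Eliminate Queenstown.

Queenstown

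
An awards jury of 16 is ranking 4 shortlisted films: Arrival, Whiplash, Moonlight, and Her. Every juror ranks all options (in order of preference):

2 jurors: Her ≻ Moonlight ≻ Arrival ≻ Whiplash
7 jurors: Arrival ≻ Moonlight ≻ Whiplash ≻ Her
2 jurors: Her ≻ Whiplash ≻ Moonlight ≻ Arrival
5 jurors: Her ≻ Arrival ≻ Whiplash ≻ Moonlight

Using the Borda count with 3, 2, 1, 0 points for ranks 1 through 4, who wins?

Arrival: 2·1 + 7·3 + 2·0 + 5·2 = 33
Whiplash: 2·0 + 7·1 + 2·2 + 5·1 = 16
Moonlight: 2·2 + 7·2 + 2·1 + 5·0 = 20
Her: 2·3 + 7·0 + 2·3 + 5·3 = 27
Arrival has the highest Borda score (33).

Arrival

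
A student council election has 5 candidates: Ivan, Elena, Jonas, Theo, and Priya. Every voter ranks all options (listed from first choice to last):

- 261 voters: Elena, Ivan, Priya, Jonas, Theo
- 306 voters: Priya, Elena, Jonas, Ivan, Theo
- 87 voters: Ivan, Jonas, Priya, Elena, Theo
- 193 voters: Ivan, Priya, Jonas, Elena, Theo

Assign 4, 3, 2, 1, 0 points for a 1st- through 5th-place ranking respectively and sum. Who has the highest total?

Priya

Ivan: 261·3 + 306·1 + 87·4 + 193·4 = 2209
Elena: 261·4 + 306·3 + 87·1 + 193·1 = 2242
Jonas: 261·1 + 306·2 + 87·3 + 193·2 = 1520
Theo: 261·0 + 306·0 + 87·0 + 193·0 = 0
Priya: 261·2 + 306·4 + 87·2 + 193·3 = 2499
Priya has the highest Borda score (2499).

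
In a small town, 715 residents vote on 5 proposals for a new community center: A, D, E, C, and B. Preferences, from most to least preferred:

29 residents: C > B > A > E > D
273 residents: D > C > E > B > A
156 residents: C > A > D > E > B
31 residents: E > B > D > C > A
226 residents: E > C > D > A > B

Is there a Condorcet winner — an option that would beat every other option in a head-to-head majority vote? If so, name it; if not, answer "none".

C

C vs A: 715–0 for C.
C vs D: 411–304 for C.
C vs E: 458–257 for C.
C vs B: 684–31 for C.
C beats every other option head-to-head.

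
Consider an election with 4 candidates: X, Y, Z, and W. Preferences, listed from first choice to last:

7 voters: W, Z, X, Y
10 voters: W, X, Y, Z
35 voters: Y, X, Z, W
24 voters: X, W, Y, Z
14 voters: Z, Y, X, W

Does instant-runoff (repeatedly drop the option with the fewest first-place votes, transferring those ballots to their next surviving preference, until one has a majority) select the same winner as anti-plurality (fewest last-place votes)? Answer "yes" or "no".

no

Instant-runoff — R1 X 24, Y 35, Z 14, W 17 (Z out); R2 X 24, Y 49, W 17 (Y winner). Winner: Y.
Anti-plurality — last-place votes: X 0, Y 7, Z 34, W 49. Winner: X.
The two methods disagree.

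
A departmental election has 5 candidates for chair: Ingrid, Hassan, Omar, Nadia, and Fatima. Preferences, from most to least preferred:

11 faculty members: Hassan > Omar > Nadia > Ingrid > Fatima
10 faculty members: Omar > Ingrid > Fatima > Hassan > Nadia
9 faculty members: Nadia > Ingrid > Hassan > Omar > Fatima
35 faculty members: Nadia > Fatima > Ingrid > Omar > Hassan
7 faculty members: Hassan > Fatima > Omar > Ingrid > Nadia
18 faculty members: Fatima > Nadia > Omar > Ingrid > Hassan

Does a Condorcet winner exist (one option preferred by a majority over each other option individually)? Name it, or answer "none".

Nadia vs Ingrid: 73–17 for Nadia.
Nadia vs Hassan: 62–28 for Nadia.
Nadia vs Omar: 62–28 for Nadia.
Nadia vs Fatima: 55–35 for Nadia.
Nadia beats every other option head-to-head.

Nadia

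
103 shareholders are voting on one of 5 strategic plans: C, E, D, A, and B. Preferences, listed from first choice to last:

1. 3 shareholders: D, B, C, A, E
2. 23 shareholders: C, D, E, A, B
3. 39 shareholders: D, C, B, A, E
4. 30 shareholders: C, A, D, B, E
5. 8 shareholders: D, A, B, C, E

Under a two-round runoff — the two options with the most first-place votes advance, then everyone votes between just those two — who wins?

C

Round 1 first-place votes: C 53, E 0, D 50, A 0, B 0.
C and D advance.
Runoff: C is preferred to D by 53 voters; D by 50.
C wins the runoff.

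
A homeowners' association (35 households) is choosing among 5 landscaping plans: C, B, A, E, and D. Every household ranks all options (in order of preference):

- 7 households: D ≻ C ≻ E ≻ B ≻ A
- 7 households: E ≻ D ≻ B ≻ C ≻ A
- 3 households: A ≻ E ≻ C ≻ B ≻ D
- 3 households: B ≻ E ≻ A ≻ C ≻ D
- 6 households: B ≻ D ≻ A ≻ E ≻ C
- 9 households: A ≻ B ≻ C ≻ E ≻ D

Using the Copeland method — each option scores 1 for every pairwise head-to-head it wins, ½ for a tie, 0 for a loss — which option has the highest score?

C: loses to B, A, E, and D → score 0.
B: beats C, A, E, and D → score 4.
A: beats C and E; loses to B and D → score 2.
E: beats C and D; loses to B and A → score 2.
D: beats C and A; loses to B and E → score 2.
B has the best pairwise record.

B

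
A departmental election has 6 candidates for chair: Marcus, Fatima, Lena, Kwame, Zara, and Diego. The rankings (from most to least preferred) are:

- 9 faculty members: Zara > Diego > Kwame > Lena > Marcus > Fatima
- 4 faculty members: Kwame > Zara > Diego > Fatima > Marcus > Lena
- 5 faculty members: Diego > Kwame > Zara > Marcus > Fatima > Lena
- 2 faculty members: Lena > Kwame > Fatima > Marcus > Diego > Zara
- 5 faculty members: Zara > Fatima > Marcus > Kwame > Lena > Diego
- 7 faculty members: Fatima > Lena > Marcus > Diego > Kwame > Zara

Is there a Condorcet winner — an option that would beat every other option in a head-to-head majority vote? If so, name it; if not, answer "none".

Checking pairwise contests:
Fatima beats Marcus 18–14.
Kwame beats Fatima 20–12.
Fatima beats Lena 21–11.
Diego beats Kwame 21–11.
Kwame beats Zara 18–14.
Zara beats Diego 18–14.
Every option loses at least one head-to-head, so there is no Condorcet winner.

none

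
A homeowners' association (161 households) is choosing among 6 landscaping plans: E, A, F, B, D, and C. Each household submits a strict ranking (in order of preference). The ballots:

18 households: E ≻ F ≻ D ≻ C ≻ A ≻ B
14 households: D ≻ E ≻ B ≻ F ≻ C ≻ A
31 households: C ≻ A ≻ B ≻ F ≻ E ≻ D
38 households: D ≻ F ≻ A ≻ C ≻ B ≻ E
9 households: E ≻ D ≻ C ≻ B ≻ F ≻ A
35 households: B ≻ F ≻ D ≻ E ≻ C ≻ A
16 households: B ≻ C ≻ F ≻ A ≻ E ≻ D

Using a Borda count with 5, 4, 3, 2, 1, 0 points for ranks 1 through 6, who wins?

E: 18·5 + 14·4 + 31·1 + 38·0 + 9·5 + 35·2 + 16·1 = 308
A: 18·1 + 14·0 + 31·4 + 38·3 + 9·0 + 35·0 + 16·2 = 288
F: 18·4 + 14·2 + 31·2 + 38·4 + 9·1 + 35·4 + 16·3 = 511
B: 18·0 + 14·3 + 31·3 + 38·1 + 9·2 + 35·5 + 16·5 = 446
D: 18·3 + 14·5 + 31·0 + 38·5 + 9·4 + 35·3 + 16·0 = 455
C: 18·2 + 14·1 + 31·5 + 38·2 + 9·3 + 35·1 + 16·4 = 407
F has the highest Borda score (511).

F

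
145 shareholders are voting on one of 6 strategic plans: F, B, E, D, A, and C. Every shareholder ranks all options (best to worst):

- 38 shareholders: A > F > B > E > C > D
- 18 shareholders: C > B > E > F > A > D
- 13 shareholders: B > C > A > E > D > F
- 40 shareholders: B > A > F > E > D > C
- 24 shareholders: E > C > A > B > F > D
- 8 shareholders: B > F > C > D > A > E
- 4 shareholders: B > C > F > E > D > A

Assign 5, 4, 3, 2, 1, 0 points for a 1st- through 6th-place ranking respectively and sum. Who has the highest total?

B

F: 38·4 + 18·2 + 13·0 + 40·3 + 24·1 + 8·4 + 4·3 = 376
B: 38·3 + 18·4 + 13·5 + 40·5 + 24·2 + 8·5 + 4·5 = 559
E: 38·2 + 18·3 + 13·2 + 40·2 + 24·5 + 8·0 + 4·2 = 364
D: 38·0 + 18·0 + 13·1 + 40·1 + 24·0 + 8·2 + 4·1 = 73
A: 38·5 + 18·1 + 13·3 + 40·4 + 24·3 + 8·1 + 4·0 = 487
C: 38·1 + 18·5 + 13·4 + 40·0 + 24·4 + 8·3 + 4·4 = 316
B has the highest Borda score (559).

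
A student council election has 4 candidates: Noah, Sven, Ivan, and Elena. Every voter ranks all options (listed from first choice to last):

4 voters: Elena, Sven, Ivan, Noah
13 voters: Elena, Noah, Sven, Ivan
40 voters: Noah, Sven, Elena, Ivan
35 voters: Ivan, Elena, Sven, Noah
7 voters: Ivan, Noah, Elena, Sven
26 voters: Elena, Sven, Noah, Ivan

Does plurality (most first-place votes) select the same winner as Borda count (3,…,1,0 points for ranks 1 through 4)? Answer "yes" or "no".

Plurality — first-place votes: Noah 40, Sven 0, Ivan 42, Elena 43. Winner: Elena.
Borda — scores: Noah 186, Sven 188, Ivan 130, Elena 246. Winner: Elena.
The two methods agree.

yes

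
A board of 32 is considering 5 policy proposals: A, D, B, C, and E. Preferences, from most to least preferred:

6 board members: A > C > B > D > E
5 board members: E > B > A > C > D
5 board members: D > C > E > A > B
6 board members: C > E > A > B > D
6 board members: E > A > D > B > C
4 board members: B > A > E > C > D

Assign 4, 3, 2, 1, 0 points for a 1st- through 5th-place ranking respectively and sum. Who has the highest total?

A: 6·4 + 5·2 + 5·1 + 6·2 + 6·3 + 4·3 = 81
D: 6·1 + 5·0 + 5·4 + 6·0 + 6·2 + 4·0 = 38
B: 6·2 + 5·3 + 5·0 + 6·1 + 6·1 + 4·4 = 55
C: 6·3 + 5·1 + 5·3 + 6·4 + 6·0 + 4·1 = 66
E: 6·0 + 5·4 + 5·2 + 6·3 + 6·4 + 4·2 = 80
A has the highest Borda score (81).

A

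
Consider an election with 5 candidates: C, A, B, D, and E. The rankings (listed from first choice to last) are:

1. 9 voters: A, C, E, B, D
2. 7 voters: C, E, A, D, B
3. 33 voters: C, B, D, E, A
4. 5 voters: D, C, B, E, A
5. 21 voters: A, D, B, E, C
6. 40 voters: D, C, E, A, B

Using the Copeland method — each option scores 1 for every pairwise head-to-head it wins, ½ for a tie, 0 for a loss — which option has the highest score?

D

C: beats A, B, and E; loses to D → score 3.
A: beats B; loses to C, D, and E → score 1.
B: beats E; loses to C, A, and D → score 1.
D: beats C, A, B, and E → score 4.
E: beats A; loses to C, B, and D → score 1.
D has the best pairwise record.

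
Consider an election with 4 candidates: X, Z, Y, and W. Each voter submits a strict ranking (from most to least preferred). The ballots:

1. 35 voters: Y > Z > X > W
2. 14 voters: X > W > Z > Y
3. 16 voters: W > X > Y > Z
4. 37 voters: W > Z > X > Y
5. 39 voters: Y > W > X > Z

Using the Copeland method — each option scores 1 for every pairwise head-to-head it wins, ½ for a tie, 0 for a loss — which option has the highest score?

X: loses to Z, Y, and W → score 0.
Z: beats X; loses to Y and W → score 1.
Y: beats X, Z, and W → score 3.
W: beats X and Z; loses to Y → score 2.
Y has the best pairwise record.

Y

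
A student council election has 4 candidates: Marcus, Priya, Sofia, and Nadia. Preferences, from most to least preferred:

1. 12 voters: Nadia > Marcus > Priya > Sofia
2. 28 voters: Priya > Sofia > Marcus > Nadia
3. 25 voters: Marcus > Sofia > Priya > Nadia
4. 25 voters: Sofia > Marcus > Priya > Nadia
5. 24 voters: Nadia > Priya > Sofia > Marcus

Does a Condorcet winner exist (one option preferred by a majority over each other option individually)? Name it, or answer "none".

Checking pairwise contests:
Sofia beats Marcus 77–37.
Marcus beats Priya 62–52.
Priya beats Sofia 64–50.
Marcus beats Nadia 78–36.
Every option loses at least one head-to-head, so there is no Condorcet winner.

none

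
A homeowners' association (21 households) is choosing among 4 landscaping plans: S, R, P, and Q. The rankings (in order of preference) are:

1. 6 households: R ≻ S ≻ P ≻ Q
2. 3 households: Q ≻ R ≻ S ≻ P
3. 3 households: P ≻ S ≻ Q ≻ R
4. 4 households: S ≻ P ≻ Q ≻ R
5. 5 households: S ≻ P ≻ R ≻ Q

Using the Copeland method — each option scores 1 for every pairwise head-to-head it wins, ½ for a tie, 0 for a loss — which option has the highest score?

S

S: beats R, P, and Q → score 3.
R: beats Q; loses to S and P → score 1.
P: beats R and Q; loses to S → score 2.
Q: loses to S, R, and P → score 0.
S has the best pairwise record.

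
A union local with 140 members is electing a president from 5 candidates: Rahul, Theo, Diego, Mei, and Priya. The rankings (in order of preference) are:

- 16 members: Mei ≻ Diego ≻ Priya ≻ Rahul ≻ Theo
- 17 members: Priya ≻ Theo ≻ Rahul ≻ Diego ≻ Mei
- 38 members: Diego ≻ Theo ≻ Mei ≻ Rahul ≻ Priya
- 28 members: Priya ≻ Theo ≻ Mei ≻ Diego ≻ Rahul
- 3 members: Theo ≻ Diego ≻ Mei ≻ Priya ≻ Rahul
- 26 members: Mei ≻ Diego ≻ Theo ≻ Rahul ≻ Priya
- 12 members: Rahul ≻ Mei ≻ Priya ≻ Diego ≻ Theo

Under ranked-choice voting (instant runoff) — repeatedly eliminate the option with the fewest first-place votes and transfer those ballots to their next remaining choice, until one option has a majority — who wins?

Round 1: Rahul 12, Theo 3, Diego 38, Mei 42, Priya 45. Eliminate Theo.
Round 2: Rahul 12, Diego 41, Mei 42, Priya 45. Eliminate Rahul.
Round 3: Diego 41, Mei 54, Priya 45. Eliminate Diego.
Round 4: Mei 95, Priya 45. Mei has a majority.

Mei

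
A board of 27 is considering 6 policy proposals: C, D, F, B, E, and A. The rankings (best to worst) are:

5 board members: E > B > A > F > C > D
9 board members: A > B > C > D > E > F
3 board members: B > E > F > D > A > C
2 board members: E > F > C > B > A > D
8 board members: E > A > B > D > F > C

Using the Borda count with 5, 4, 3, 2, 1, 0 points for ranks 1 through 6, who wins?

C: 5·1 + 9·3 + 3·0 + 2·3 + 8·0 = 38
D: 5·0 + 9·2 + 3·2 + 2·0 + 8·2 = 40
F: 5·2 + 9·0 + 3·3 + 2·4 + 8·1 = 35
B: 5·4 + 9·4 + 3·5 + 2·2 + 8·3 = 99
E: 5·5 + 9·1 + 3·4 + 2·5 + 8·5 = 96
A: 5·3 + 9·5 + 3·1 + 2·1 + 8·4 = 97
B has the highest Borda score (99).

B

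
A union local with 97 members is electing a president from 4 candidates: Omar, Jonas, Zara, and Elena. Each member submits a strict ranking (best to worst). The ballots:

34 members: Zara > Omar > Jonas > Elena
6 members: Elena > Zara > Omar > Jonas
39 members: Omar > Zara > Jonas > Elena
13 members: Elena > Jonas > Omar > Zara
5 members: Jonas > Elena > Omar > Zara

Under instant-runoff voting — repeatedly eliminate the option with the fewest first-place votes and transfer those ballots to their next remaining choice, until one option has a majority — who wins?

Round 1: Omar 39, Jonas 5, Zara 34, Elena 19. Eliminate Jonas.
Round 2: Omar 39, Zara 34, Elena 24. Eliminate Elena.
Round 3: Omar 57, Zara 40. Omar has a majority.

Omar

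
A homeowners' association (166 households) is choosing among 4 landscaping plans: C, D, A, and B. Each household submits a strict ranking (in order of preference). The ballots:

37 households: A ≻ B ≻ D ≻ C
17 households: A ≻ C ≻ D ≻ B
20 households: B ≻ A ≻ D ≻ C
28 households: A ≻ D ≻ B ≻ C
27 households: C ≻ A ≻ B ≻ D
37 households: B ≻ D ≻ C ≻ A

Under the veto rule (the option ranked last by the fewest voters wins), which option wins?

Last-place votes: C 85, D 27, A 37, B 17.
B is ranked last by the fewest voters, so B wins.

B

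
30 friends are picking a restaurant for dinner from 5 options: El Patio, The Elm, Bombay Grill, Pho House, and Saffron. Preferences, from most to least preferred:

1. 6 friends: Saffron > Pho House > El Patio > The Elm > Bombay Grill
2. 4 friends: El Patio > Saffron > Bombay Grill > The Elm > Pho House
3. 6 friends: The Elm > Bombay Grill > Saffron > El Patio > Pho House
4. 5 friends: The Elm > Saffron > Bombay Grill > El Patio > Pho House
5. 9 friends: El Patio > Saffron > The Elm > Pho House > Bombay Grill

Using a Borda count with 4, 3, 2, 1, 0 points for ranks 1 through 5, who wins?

El Patio: 6·2 + 4·4 + 6·1 + 5·1 + 9·4 = 75
The Elm: 6·1 + 4·1 + 6·4 + 5·4 + 9·2 = 72
Bombay Grill: 6·0 + 4·2 + 6·3 + 5·2 + 9·0 = 36
Pho House: 6·3 + 4·0 + 6·0 + 5·0 + 9·1 = 27
Saffron: 6·4 + 4·3 + 6·2 + 5·3 + 9·3 = 90
Saffron has the highest Borda score (90).

Saffron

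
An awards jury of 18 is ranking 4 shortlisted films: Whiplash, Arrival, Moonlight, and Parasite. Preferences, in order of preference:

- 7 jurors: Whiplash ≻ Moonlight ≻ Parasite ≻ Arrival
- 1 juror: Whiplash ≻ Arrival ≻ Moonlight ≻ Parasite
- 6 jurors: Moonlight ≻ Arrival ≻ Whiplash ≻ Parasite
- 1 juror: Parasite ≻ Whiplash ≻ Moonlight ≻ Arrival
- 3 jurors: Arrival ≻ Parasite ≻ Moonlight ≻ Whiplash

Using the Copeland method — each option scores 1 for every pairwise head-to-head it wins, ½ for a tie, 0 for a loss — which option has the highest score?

Moonlight

Whiplash: beats Parasite; ties Arrival and Moonlight → score 2.
Arrival: beats Parasite; ties Whiplash; loses to Moonlight → score 1.5.
Moonlight: beats Arrival and Parasite; ties Whiplash → score 2.5.
Parasite: loses to Whiplash, Arrival, and Moonlight → score 0.
Moonlight has the best pairwise record.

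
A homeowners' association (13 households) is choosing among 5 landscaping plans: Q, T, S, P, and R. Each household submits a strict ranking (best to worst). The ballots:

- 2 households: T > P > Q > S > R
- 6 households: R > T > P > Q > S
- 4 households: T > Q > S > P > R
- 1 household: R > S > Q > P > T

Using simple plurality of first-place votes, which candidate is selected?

First-place votes: Q 0, T 6, S 0, P 0, R 7.
R has the most first-place votes.

R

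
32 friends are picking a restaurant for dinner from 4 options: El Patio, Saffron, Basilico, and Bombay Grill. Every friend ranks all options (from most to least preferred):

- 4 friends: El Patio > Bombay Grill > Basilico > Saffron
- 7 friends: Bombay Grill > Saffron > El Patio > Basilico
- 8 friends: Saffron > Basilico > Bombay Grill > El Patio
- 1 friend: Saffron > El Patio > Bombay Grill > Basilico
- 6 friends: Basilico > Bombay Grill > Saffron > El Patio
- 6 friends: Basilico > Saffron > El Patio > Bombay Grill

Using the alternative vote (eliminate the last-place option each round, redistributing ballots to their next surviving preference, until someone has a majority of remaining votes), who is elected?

Round 1: El Patio 4, Saffron 9, Basilico 12, Bombay Grill 7. Eliminate El Patio.
Round 2: Saffron 9, Basilico 12, Bombay Grill 11. Eliminate Saffron.
Round 3: Basilico 20, Bombay Grill 12. Basilico has a majority.

Basilico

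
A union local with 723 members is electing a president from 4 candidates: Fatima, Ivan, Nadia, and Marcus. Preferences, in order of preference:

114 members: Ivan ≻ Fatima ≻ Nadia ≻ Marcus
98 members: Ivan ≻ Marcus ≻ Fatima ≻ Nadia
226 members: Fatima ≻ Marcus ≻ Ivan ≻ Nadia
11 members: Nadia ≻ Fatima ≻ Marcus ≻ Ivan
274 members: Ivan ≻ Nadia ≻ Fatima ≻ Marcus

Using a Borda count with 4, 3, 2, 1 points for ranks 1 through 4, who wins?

Fatima: 114·3 + 98·2 + 226·4 + 11·3 + 274·2 = 2023
Ivan: 114·4 + 98·4 + 226·2 + 11·1 + 274·4 = 2407
Nadia: 114·2 + 98·1 + 226·1 + 11·4 + 274·3 = 1418
Marcus: 114·1 + 98·3 + 226·3 + 11·2 + 274·1 = 1382
Ivan has the highest Borda score (2407).

Ivan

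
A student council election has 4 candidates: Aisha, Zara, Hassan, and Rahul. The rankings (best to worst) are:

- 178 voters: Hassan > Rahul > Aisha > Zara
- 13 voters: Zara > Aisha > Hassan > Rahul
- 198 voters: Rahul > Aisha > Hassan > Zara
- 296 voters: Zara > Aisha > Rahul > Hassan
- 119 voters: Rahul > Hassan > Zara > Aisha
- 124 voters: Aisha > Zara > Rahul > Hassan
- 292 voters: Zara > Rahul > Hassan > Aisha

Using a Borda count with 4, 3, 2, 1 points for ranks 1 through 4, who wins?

Aisha: 178·2 + 13·3 + 198·3 + 296·3 + 119·1 + 124·4 + 292·1 = 2784
Zara: 178·1 + 13·4 + 198·1 + 296·4 + 119·2 + 124·3 + 292·4 = 3390
Hassan: 178·4 + 13·2 + 198·2 + 296·1 + 119·3 + 124·1 + 292·2 = 2495
Rahul: 178·3 + 13·1 + 198·4 + 296·2 + 119·4 + 124·2 + 292·3 = 3531
Rahul has the highest Borda score (3531).

Rahul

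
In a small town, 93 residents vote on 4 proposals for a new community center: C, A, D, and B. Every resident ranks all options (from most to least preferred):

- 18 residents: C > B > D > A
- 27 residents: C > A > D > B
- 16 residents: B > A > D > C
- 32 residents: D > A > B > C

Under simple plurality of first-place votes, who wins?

First-place votes: C 45, A 0, D 32, B 16.
C has the most first-place votes.

C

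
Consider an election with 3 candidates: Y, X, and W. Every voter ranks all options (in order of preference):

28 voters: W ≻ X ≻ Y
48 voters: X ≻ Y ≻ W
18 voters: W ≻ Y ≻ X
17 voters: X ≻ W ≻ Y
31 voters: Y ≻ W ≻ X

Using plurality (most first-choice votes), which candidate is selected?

X

First-place votes: Y 31, X 65, W 46.
X has the most first-place votes.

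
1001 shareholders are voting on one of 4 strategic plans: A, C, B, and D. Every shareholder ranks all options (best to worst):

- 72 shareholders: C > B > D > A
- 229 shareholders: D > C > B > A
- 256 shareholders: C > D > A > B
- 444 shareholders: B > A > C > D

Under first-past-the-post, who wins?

B

First-place votes: A 0, C 328, B 444, D 229.
B has the most first-place votes.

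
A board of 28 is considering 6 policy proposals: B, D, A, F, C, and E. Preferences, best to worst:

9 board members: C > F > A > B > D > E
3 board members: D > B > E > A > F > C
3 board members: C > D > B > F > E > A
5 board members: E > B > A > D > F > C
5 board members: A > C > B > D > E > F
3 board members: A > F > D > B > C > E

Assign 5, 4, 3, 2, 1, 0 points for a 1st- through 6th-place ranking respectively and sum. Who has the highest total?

B: 9·2 + 3·4 + 3·3 + 5·4 + 5·3 + 3·2 = 80
D: 9·1 + 3·5 + 3·4 + 5·2 + 5·2 + 3·3 = 65
A: 9·3 + 3·2 + 3·0 + 5·3 + 5·5 + 3·5 = 88
F: 9·4 + 3·1 + 3·2 + 5·1 + 5·0 + 3·4 = 62
C: 9·5 + 3·0 + 3·5 + 5·0 + 5·4 + 3·1 = 83
E: 9·0 + 3·3 + 3·1 + 5·5 + 5·1 + 3·0 = 42
A has the highest Borda score (88).

A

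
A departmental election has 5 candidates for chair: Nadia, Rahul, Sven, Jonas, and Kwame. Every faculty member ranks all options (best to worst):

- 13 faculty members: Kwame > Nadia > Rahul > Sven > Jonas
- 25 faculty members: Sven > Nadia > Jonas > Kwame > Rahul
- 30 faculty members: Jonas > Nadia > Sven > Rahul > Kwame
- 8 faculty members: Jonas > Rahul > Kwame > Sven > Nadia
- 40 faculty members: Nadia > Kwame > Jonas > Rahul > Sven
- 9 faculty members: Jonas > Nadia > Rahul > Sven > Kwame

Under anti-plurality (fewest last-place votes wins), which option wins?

Nadia

Last-place votes: Nadia 8, Rahul 25, Sven 40, Jonas 13, Kwame 39.
Nadia is ranked last by the fewest voters, so Nadia wins.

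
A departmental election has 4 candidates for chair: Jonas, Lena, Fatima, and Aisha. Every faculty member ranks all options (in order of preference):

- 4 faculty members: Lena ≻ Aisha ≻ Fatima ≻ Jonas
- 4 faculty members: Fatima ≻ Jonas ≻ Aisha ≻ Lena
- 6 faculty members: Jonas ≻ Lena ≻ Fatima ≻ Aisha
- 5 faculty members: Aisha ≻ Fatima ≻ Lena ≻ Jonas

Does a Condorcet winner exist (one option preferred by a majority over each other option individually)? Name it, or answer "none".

none

Checking pairwise contests:
Fatima beats Jonas 13–6.
Jonas beats Lena 10–9.
Lena beats Fatima 10–9.
Jonas beats Aisha 10–9.
Every option loses at least one head-to-head, so there is no Condorcet winner.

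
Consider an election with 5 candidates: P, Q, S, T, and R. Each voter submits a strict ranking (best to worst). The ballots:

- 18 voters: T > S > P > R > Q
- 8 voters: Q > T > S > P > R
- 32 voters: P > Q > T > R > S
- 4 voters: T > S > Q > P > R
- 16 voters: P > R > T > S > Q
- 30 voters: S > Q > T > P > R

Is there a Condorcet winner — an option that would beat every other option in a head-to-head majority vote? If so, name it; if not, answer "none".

Checking pairwise contests:
S beats P 60–48.
P beats Q 66–42.
T beats S 78–30.
Q beats T 70–38.
P beats R 108–0.
Every option loses at least one head-to-head, so there is no Condorcet winner.

none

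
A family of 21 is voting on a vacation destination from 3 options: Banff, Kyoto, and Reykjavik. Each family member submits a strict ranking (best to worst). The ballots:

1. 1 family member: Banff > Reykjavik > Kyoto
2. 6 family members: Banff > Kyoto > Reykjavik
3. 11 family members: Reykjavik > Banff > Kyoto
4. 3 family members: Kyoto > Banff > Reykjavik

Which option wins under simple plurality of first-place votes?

First-place votes: Banff 7, Kyoto 3, Reykjavik 11.
Reykjavik has the most first-place votes.

Reykjavik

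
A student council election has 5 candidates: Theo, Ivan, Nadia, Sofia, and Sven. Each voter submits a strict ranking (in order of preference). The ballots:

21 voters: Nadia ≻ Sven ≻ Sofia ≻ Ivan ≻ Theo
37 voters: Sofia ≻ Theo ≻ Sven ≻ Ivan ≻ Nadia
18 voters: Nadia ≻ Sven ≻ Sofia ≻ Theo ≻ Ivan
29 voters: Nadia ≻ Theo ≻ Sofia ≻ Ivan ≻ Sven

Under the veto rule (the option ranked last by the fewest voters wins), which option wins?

Last-place votes: Theo 21, Ivan 18, Nadia 37, Sofia 0, Sven 29.
Sofia is ranked last by the fewest voters, so Sofia wins.

Sofia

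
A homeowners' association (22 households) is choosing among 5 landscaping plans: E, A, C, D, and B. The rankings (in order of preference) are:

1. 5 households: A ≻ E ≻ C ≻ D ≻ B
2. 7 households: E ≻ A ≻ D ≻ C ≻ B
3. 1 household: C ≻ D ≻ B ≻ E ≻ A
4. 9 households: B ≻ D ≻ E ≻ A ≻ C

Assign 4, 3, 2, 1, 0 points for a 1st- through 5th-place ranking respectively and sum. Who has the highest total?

E: 5·3 + 7·4 + 1·1 + 9·2 = 62
A: 5·4 + 7·3 + 1·0 + 9·1 = 50
C: 5·2 + 7·1 + 1·4 + 9·0 = 21
D: 5·1 + 7·2 + 1·3 + 9·3 = 49
B: 5·0 + 7·0 + 1·2 + 9·4 = 38
E has the highest Borda score (62).

E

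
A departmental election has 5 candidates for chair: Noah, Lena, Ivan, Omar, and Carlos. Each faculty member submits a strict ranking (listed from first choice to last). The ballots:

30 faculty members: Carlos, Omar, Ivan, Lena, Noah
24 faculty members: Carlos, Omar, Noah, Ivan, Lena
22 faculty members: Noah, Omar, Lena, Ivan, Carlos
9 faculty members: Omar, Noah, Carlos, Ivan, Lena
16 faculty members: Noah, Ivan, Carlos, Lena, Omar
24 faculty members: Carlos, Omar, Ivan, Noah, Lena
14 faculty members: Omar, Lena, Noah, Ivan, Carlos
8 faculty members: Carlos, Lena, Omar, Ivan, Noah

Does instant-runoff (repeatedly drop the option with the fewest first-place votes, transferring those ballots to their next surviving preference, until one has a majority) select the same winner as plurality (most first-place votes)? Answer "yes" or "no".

yes

Instant-runoff — R1 Noah 38, Lena 0, Ivan 0, Omar 23, Carlos 86 (Carlos winner). Winner: Carlos.
Plurality — first-place votes: Noah 38, Lena 0, Ivan 0, Omar 23, Carlos 86. Winner: Carlos.
The two methods agree.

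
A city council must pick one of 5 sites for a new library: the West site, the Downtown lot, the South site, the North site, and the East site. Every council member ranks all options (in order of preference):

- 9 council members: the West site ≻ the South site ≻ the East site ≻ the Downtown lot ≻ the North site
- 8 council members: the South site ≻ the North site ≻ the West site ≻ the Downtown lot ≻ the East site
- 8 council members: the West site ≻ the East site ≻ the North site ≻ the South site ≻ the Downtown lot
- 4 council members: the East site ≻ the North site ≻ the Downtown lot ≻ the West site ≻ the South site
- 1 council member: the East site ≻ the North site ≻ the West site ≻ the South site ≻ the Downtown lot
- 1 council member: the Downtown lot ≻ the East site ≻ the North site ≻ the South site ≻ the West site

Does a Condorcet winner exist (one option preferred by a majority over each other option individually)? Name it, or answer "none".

the West site vs the Downtown lot: 26–5 for the West site.
the West site vs the South site: 22–9 for the West site.
the West site vs the North site: 17–14 for the West site.
the West site vs the East site: 25–6 for the West site.
the West site beats every other option head-to-head.

the West site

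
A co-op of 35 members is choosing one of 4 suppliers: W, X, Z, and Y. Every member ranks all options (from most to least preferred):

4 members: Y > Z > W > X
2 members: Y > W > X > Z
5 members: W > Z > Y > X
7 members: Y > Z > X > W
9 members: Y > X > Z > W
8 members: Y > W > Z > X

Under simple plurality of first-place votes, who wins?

First-place votes: W 5, X 0, Z 0, Y 30.
Y has the most first-place votes.

Y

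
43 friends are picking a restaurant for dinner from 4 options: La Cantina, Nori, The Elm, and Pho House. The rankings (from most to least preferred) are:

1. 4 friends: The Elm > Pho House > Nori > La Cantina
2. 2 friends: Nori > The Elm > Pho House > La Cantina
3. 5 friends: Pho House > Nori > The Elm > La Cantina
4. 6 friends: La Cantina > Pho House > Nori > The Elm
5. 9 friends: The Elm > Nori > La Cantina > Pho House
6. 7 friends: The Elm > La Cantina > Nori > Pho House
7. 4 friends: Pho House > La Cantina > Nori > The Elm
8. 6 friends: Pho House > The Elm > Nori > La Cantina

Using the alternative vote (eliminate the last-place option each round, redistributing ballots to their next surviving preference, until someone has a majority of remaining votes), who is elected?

Round 1: La Cantina 6, Nori 2, The Elm 20, Pho House 15. Eliminate Nori.
Round 2: La Cantina 6, The Elm 22, Pho House 15. The Elm has a majority.

The Elm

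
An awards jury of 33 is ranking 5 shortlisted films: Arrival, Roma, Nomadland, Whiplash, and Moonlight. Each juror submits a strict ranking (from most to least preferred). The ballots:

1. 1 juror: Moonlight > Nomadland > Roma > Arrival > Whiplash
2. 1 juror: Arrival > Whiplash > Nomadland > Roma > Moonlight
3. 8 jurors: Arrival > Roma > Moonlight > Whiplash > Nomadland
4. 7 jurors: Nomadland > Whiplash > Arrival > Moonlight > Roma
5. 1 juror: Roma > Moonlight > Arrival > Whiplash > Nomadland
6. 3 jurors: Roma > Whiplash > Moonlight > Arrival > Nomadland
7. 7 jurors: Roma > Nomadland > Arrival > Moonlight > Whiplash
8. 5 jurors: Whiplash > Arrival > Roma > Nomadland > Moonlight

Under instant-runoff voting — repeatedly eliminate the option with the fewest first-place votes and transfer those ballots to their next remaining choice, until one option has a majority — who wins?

Arrival

Round 1: Arrival 9, Roma 11, Nomadland 7, Whiplash 5, Moonlight 1. Eliminate Moonlight.
Round 2: Arrival 9, Roma 11, Nomadland 8, Whiplash 5. Eliminate Whiplash.
Round 3: Arrival 14, Roma 11, Nomadland 8. Eliminate Nomadland.
Round 4: Arrival 21, Roma 12. Arrival has a majority.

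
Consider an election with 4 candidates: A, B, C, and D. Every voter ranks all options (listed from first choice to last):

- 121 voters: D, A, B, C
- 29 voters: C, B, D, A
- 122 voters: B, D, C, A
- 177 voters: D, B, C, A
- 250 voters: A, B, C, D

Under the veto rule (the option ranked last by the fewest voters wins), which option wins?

B

Last-place votes: A 328, B 0, C 121, D 250.
B is ranked last by the fewest voters, so B wins.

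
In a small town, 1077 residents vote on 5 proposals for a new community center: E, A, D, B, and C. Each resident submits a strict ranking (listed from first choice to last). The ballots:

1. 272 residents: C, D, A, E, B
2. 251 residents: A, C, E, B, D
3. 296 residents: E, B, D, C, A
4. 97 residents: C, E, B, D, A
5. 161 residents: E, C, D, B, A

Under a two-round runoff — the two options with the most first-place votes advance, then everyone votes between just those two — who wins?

C

Round 1 first-place votes: E 457, A 251, D 0, B 0, C 369.
E and C advance.
Runoff: E is preferred to C by 457 voters; C by 620.
C wins the runoff.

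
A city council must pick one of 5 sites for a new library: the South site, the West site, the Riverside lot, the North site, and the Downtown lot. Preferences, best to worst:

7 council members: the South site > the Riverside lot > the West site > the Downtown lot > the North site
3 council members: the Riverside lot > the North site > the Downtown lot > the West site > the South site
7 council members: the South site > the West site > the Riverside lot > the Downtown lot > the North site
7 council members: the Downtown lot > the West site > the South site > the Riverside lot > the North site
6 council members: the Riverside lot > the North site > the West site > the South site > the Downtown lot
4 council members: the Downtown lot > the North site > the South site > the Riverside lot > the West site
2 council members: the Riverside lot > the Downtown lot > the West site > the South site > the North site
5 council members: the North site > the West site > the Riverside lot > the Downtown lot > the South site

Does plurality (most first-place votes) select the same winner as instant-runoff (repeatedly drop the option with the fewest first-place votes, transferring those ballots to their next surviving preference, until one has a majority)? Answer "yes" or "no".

Plurality — first-place votes: the South site 14, the West site 0, the Riverside lot 11, the North site 5, the Downtown lot 11. Winner: the South site.
Instant-runoff — R1 the South site 14, the West site 0, the Riverside lot 11, the North site 5, the Downtown lot 11 (the West site out); R2 the South site 14, the Riverside lot 11, the North site 5, the Downtown lot 11 (the North site out); R3 the South site 14, the Riverside lot 16, the Downtown lot 11 (the Downtown lot out); R4 the South site 25, the Riverside lot 16 (the South site winner). Winner: the South site.
The two methods agree.

yes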